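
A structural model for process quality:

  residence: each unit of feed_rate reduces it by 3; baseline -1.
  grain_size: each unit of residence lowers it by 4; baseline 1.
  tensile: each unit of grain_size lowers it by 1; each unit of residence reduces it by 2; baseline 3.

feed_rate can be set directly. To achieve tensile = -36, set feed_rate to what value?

feed_rate = 6

Substituting into the grain_size equation gives grain_size = 12*feed_rate + 5.
So tensile = -6*feed_rate.
Solve -6*feed_rate = -36: feed_rate = -36 / -6 = 6.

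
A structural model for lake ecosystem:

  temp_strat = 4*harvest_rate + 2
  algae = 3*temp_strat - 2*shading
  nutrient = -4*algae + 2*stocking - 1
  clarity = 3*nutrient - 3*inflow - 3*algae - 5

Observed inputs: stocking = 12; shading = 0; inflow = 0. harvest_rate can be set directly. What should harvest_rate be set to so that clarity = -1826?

harvest_rate = 10

Substituting into the algae equation gives algae = 12*harvest_rate + 6.
So nutrient = -48*harvest_rate - 1.
clarity becomes -180*harvest_rate - 26.
Solve -180*harvest_rate - 26 = -1826: harvest_rate = (-1826 + 26) / -180 = 10.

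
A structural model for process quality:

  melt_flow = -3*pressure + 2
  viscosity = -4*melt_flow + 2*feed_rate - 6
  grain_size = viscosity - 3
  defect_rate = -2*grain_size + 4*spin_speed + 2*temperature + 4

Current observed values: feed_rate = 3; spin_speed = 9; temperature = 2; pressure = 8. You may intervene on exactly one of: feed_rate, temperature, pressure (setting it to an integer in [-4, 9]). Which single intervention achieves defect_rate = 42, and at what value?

set pressure = 1

Intervening on feed_rate: defect_rate = -4*feed_rate - 114. Reaching 42 requires feed_rate = -39, outside [-4, 9].
Intervening on temperature: defect_rate = 2*temperature - 130. Reaching 42 requires temperature = 86, outside [-4, 9].
Intervening on pressure: with other inputs at their observed values, defect_rate = -24*pressure + 66. Solving for 42 gives pressure = 1, within [-4, 9].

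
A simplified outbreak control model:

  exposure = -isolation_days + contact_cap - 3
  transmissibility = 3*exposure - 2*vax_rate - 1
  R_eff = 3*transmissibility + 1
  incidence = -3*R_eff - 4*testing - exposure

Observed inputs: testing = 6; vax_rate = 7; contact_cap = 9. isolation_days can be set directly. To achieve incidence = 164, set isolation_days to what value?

isolation_days = 8

Substituting into the exposure equation gives exposure = -isolation_days + 6.
Substituting into the transmissibility equation gives transmissibility = -3*isolation_days + 3.
Substituting into the R_eff equation gives R_eff = -9*isolation_days + 10.
incidence becomes 28*isolation_days - 60.
Solve 28*isolation_days - 60 = 164: isolation_days = (164 + 60) / 28 = 8.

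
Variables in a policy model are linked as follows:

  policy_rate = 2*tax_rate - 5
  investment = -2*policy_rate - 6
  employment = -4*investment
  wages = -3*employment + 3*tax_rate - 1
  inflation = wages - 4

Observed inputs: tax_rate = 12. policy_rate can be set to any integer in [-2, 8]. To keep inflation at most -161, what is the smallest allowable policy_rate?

Intervening on policy_rate fixes its value directly, overriding its dependence on tax_rate.
Substituting into the employment equation gives employment = 8*policy_rate + 24.
Substituting into the wages equation gives wages = -24*policy_rate - 37.
Substituting into the inflation equation gives inflation = -24*policy_rate - 41.
Require -24*policy_rate - 41 ≤ -161, so policy_rate ≥ 5.
The smallest integer in [-2, 8] satisfying this is 5.

policy_rate = 5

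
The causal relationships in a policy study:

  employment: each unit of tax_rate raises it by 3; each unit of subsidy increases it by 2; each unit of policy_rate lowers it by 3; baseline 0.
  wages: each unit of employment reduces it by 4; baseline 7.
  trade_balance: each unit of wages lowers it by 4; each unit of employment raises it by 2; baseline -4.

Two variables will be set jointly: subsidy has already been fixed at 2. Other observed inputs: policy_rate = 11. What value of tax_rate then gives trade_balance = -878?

tax_rate = -6

With subsidy held at 2:
Substituting into the employment equation gives employment = 3*tax_rate - 29.
Substituting into the wages equation gives wages = -12*tax_rate + 123.
This gives trade_balance = 54*tax_rate - 554.
Solve 54*tax_rate - 554 = -878: tax_rate = (-878 + 554) / 54 = -6.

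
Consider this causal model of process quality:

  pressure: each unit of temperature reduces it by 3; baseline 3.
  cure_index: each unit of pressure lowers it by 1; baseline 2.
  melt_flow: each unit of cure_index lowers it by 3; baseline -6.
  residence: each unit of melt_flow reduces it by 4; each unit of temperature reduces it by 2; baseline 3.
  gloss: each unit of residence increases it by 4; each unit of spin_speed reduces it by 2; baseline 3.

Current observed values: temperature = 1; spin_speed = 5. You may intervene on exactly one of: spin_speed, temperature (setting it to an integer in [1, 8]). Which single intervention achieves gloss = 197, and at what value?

set spin_speed = 1

Intervening on spin_speed: with other inputs at their observed values, gloss = -2*spin_speed + 199. Solving for 197 gives spin_speed = 1, within [1, 8].
Intervening on temperature: gloss = 136*temperature + 53. Reaching 197 requires temperature = 18/17, not an integer.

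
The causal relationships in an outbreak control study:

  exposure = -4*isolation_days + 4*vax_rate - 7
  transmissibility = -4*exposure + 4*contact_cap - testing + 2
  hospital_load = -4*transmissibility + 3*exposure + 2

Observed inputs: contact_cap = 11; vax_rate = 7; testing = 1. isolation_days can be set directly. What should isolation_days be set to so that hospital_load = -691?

Substituting into the exposure equation gives exposure = -4*isolation_days + 21.
Substituting into the transmissibility equation gives transmissibility = 16*isolation_days - 39.
hospital_load becomes -76*isolation_days + 221.
Solve -76*isolation_days + 221 = -691: isolation_days = (-691 - 221) / -76 = 12.

isolation_days = 12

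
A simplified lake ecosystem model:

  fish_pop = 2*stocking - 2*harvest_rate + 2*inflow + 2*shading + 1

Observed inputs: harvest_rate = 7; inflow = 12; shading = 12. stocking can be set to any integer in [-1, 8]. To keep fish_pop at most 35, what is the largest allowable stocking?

stocking = 0

Substituting into the fish_pop equation gives fish_pop = 2*stocking + 35.
Require 2*stocking + 35 ≤ 35, so stocking ≤ 0.
The largest integer in [-1, 8] satisfying this is 0.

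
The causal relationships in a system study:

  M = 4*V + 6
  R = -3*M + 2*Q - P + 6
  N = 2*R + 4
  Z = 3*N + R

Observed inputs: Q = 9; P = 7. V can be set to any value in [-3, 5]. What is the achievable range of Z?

-415 to 257

Substituting into the R equation gives R = -12*V - 1.
Substituting into the N equation gives N = -24*V + 2.
Z becomes -84*V + 5.
Linear in V, so extremes are at the endpoints: V = -3 gives Z = 257; V = 5 gives Z = -415.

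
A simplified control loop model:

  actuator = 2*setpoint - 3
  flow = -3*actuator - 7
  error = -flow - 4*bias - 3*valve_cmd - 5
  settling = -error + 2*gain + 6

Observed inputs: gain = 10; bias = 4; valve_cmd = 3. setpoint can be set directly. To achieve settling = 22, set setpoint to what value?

setpoint = 6

Substituting into the flow equation gives flow = -6*setpoint + 2.
Substituting into the error equation gives error = 6*setpoint - 32.
Substituting into the settling equation gives settling = -6*setpoint + 58.
Solve -6*setpoint + 58 = 22: setpoint = (22 - 58) / -6 = 6.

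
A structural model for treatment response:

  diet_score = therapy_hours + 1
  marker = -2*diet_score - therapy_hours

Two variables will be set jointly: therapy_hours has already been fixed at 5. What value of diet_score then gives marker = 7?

diet_score = -6

With therapy_hours held at 5:
Intervening on diet_score fixes its value directly, overriding its dependence on therapy_hours.
Substituting into the marker equation gives marker = -2*diet_score - 5.
Solve -2*diet_score - 5 = 7: diet_score = (7 + 5) / -2 = -6.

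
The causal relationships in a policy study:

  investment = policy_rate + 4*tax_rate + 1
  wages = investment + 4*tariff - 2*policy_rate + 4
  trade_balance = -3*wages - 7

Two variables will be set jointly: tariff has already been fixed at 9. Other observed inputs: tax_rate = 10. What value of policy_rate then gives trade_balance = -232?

With tariff held at 9:
Substituting into the investment equation gives investment = policy_rate + 41.
Substituting into the wages equation gives wages = -policy_rate + 81.
So trade_balance = 3*policy_rate - 250.
Solve 3*policy_rate - 250 = -232: policy_rate = (-232 + 250) / 3 = 6.

policy_rate = 6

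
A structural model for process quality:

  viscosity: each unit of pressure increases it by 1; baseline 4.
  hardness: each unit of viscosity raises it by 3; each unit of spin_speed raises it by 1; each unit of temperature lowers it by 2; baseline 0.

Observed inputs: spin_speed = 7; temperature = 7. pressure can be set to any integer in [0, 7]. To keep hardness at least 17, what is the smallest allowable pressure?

pressure = 4

Substituting into the hardness equation gives hardness = 3*pressure + 5.
Require 3*pressure + 5 ≥ 17, so pressure ≥ 4.
The smallest integer in [0, 7] satisfying this is 4.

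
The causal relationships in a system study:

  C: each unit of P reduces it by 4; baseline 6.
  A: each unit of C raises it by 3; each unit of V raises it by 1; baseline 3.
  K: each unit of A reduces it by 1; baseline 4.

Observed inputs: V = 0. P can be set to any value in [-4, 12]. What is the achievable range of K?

Substituting into the A equation gives A = -12*P + 21.
Substituting into the K equation gives K = 12*P - 17.
Linear in P, so extremes are at the endpoints: P = -4 gives K = -65; P = 12 gives K = 127.

-65 to 127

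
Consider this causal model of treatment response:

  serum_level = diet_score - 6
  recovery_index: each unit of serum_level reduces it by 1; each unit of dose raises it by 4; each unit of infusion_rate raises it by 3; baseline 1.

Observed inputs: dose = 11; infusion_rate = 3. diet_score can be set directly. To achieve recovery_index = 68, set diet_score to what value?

Substituting into the recovery_index equation gives recovery_index = -diet_score + 60.
Solve -diet_score + 60 = 68: diet_score = (68 - 60) / -1 = -8.

diet_score = -8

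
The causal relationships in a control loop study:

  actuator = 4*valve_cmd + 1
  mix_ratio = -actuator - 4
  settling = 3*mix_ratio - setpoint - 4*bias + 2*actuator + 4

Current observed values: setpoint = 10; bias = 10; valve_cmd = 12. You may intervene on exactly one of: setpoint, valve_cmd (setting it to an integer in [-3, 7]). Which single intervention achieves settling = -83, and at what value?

set valve_cmd = 6

Intervening on setpoint: settling = -setpoint - 97. Reaching -83 requires setpoint = -14, outside [-3, 7].
Intervening on valve_cmd: with other inputs at their observed values, settling = -4*valve_cmd - 59. Solving for -83 gives valve_cmd = 6, within [-3, 7].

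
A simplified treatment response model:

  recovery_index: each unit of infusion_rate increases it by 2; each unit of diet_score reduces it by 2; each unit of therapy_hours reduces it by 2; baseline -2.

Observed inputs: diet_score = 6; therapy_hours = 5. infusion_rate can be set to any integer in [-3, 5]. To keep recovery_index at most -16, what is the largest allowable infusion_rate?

infusion_rate = 4

Substituting into the recovery_index equation gives recovery_index = 2*infusion_rate - 24.
Require 2*infusion_rate - 24 ≤ -16, so infusion_rate ≤ 4.
The largest integer in [-3, 5] satisfying this is 4.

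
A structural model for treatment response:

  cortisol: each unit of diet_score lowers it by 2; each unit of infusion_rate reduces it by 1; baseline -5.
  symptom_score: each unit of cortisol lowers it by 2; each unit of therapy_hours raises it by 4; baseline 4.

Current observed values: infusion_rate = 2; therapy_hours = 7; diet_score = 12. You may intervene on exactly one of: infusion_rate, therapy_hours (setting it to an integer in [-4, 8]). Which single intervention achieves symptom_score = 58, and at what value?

Intervening on infusion_rate: symptom_score = 2*infusion_rate + 90. Reaching 58 requires infusion_rate = -16, outside [-4, 8].
Intervening on therapy_hours: with other inputs at their observed values, symptom_score = 4*therapy_hours + 66. Solving for 58 gives therapy_hours = -2, within [-4, 8].

set therapy_hours = -2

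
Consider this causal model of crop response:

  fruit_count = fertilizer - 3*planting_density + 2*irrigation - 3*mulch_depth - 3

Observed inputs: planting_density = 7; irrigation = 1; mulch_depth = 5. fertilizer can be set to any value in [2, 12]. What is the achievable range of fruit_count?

Substituting into the fruit_count equation gives fruit_count = fertilizer - 37.
Linear in fertilizer, so extremes are at the endpoints: fertilizer = 2 gives fruit_count = -35; fertilizer = 12 gives fruit_count = -25.

-35 to -25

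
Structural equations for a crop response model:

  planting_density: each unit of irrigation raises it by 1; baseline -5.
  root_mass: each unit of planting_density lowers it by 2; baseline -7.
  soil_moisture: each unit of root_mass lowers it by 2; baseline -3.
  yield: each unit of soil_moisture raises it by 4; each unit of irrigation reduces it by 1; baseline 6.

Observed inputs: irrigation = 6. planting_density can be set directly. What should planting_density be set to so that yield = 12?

Intervening on planting_density fixes its value directly, overriding its dependence on irrigation.
Substituting into the soil_moisture equation gives soil_moisture = 4*planting_density + 11.
Substituting into the yield equation gives yield = 16*planting_density + 44.
Solve 16*planting_density + 44 = 12: planting_density = (12 - 44) / 16 = -2.

planting_density = -2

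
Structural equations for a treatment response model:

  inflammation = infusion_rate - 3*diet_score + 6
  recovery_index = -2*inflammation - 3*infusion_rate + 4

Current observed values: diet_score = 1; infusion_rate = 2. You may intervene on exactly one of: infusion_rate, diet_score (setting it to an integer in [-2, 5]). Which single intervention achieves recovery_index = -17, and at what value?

Intervening on infusion_rate: with other inputs at their observed values, recovery_index = -5*infusion_rate - 2. Solving for -17 gives infusion_rate = 3, within [-2, 5].
Intervening on diet_score: recovery_index = 6*diet_score - 18. Reaching -17 requires diet_score = 1/6, not an integer.

set infusion_rate = 3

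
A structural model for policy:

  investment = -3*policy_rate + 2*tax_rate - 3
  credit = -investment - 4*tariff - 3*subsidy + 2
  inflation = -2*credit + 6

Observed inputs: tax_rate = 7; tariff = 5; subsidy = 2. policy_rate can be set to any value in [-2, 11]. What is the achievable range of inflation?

Substituting into the investment equation gives investment = -3*policy_rate + 11.
Substituting into the credit equation gives credit = 3*policy_rate - 35.
inflation becomes -6*policy_rate + 76.
Linear in policy_rate, so extremes are at the endpoints: policy_rate = -2 gives inflation = 88; policy_rate = 11 gives inflation = 10.

10 to 88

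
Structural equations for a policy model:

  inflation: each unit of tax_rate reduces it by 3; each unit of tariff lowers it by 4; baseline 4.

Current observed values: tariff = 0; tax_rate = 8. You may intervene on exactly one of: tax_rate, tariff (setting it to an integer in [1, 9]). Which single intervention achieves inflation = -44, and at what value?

set tariff = 6

Intervening on tax_rate: inflation = -3*tax_rate + 4. Reaching -44 requires tax_rate = 16, outside [1, 9].
Intervening on tariff: with other inputs at their observed values, inflation = -4*tariff - 20. Solving for -44 gives tariff = 6, within [1, 9].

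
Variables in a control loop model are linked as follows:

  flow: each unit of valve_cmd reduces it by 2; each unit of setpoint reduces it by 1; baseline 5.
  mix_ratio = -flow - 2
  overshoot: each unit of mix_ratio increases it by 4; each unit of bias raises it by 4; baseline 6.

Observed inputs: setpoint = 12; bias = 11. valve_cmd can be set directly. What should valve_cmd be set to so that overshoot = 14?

valve_cmd = -7

Substituting into the flow equation gives flow = -2*valve_cmd - 7.
So mix_ratio = 2*valve_cmd + 5.
This gives overshoot = 8*valve_cmd + 70.
Solve 8*valve_cmd + 70 = 14: valve_cmd = (14 - 70) / 8 = -7.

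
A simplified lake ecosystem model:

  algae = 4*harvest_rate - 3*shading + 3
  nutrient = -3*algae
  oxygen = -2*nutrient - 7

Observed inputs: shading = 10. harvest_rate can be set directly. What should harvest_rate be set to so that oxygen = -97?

harvest_rate = 3

Substituting into the algae equation gives algae = 4*harvest_rate - 27.
This gives nutrient = -12*harvest_rate + 81.
oxygen becomes 24*harvest_rate - 169.
Solve 24*harvest_rate - 169 = -97: harvest_rate = (-97 + 169) / 24 = 3.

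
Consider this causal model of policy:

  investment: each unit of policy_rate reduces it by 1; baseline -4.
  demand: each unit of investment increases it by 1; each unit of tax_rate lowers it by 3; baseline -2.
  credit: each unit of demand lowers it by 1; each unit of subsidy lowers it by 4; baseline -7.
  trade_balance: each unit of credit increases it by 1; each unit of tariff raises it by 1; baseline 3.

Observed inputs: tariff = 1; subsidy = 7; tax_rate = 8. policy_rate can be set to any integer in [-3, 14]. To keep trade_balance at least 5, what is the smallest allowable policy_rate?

Substituting into the demand equation gives demand = -policy_rate - 30.
Substituting into the credit equation gives credit = policy_rate - 5.
trade_balance becomes policy_rate - 1.
Require policy_rate - 1 ≥ 5, so policy_rate ≥ 6.
The smallest integer in [-3, 14] satisfying this is 6.

policy_rate = 6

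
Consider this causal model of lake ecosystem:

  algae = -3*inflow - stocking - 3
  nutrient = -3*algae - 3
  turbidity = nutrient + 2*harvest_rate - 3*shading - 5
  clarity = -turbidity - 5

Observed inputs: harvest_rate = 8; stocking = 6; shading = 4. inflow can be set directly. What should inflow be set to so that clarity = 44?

inflow = -8

Substituting into the algae equation gives algae = -3*inflow - 9.
Substituting into the nutrient equation gives nutrient = 9*inflow + 24.
turbidity becomes 9*inflow + 23.
This gives clarity = -9*inflow - 28.
Solve -9*inflow - 28 = 44: inflow = (44 + 28) / -9 = -8.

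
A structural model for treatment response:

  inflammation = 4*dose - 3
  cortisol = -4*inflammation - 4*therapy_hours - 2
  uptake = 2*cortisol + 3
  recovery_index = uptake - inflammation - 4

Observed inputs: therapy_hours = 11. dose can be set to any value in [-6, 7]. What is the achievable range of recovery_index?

Substituting into the cortisol equation gives cortisol = -16*dose - 34.
Substituting into the uptake equation gives uptake = -32*dose - 65.
Substituting into the recovery_index equation gives recovery_index = -36*dose - 66.
Linear in dose, so extremes are at the endpoints: dose = -6 gives recovery_index = 150; dose = 7 gives recovery_index = -318.

-318 to 150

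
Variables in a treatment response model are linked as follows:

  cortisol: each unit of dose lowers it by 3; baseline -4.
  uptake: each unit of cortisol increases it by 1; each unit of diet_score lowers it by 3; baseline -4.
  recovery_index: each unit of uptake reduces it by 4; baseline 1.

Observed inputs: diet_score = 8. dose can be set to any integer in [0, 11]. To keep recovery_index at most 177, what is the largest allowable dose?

dose = 4

Substituting into the uptake equation gives uptake = -3*dose - 32.
So recovery_index = 12*dose + 129.
Require 12*dose + 129 ≤ 177, so dose ≤ 4.
The largest integer in [0, 11] satisfying this is 4.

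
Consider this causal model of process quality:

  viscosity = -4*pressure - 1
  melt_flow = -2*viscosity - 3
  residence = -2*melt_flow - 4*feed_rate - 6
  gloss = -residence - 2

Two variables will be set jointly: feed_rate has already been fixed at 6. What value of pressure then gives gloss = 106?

With feed_rate held at 6:
Substituting into the melt_flow equation gives melt_flow = 8*pressure - 1.
residence becomes -16*pressure - 28.
So gloss = 16*pressure + 26.
Solve 16*pressure + 26 = 106: pressure = (106 - 26) / 16 = 5.

pressure = 5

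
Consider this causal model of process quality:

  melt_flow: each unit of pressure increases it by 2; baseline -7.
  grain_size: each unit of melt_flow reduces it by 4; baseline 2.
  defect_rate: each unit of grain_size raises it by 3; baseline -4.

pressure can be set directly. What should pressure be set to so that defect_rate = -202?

Substituting into the grain_size equation gives grain_size = -8*pressure + 30.
So defect_rate = -24*pressure + 86.
Solve -24*pressure + 86 = -202: pressure = (-202 - 86) / -24 = 12.

pressure = 12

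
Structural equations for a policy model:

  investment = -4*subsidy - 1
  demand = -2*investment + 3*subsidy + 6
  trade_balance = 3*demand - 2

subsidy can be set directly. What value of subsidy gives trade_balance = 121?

subsidy = 3

Substituting into the demand equation gives demand = 11*subsidy + 8.
This gives trade_balance = 33*subsidy + 22.
Solve 33*subsidy + 22 = 121: subsidy = (121 - 22) / 33 = 3.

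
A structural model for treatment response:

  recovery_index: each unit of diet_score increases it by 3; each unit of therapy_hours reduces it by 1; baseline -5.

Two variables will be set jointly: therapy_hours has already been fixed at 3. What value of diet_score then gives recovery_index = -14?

diet_score = -2

With therapy_hours held at 3:
Substituting into the recovery_index equation gives recovery_index = 3*diet_score - 8.
Solve 3*diet_score - 8 = -14: diet_score = (-14 + 8) / 3 = -2.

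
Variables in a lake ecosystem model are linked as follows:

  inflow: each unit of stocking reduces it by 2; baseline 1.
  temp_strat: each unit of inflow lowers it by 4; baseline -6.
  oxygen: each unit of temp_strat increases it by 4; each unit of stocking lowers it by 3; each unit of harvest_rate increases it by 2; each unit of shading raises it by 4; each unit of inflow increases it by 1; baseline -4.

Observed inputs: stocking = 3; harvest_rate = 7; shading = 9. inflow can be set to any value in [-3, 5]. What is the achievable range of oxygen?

Intervening on inflow fixes its value directly, overriding its dependence on stocking.
Substituting into the oxygen equation gives oxygen = -15*inflow + 13.
Linear in inflow, so extremes are at the endpoints: inflow = -3 gives oxygen = 58; inflow = 5 gives oxygen = -62.

-62 to 58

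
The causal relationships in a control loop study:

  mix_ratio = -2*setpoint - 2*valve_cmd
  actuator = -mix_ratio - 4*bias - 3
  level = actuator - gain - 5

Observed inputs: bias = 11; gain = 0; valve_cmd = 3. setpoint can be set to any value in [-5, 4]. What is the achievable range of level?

Substituting into the mix_ratio equation gives mix_ratio = -2*setpoint - 6.
Substituting into the actuator equation gives actuator = 2*setpoint - 41.
Substituting into the level equation gives level = 2*setpoint - 46.
Linear in setpoint, so extremes are at the endpoints: setpoint = -5 gives level = -56; setpoint = 4 gives level = -38.

-56 to -38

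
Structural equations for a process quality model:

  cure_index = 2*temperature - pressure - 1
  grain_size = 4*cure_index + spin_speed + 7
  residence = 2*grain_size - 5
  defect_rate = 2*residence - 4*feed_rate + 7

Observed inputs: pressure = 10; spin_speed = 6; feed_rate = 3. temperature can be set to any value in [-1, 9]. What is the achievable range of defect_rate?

-171 to 149

Substituting into the cure_index equation gives cure_index = 2*temperature - 11.
So grain_size = 8*temperature - 31.
This gives residence = 16*temperature - 67.
Substituting into the defect_rate equation gives defect_rate = 32*temperature - 139.
Linear in temperature, so extremes are at the endpoints: temperature = -1 gives defect_rate = -171; temperature = 9 gives defect_rate = 149.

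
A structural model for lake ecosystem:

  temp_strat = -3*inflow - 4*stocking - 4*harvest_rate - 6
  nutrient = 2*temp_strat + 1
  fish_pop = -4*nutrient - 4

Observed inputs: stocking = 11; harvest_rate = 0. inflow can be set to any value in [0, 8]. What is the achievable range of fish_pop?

392 to 584

Substituting into the temp_strat equation gives temp_strat = -3*inflow - 50.
Substituting into the nutrient equation gives nutrient = -6*inflow - 99.
fish_pop becomes 24*inflow + 392.
Linear in inflow, so extremes are at the endpoints: inflow = 0 gives fish_pop = 392; inflow = 8 gives fish_pop = 584.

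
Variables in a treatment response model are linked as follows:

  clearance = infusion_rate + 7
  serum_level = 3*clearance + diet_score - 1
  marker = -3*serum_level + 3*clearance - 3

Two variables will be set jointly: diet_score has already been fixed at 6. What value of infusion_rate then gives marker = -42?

With diet_score held at 6:
Substituting into the serum_level equation gives serum_level = 3*infusion_rate + 26.
Substituting into the marker equation gives marker = -6*infusion_rate - 60.
Solve -6*infusion_rate - 60 = -42: infusion_rate = (-42 + 60) / -6 = -3.

infusion_rate = -3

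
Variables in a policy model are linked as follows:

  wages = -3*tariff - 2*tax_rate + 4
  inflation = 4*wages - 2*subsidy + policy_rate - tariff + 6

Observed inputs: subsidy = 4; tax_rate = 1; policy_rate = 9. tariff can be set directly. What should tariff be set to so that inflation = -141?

Substituting into the wages equation gives wages = -3*tariff + 2.
So inflation = -13*tariff + 15.
Solve -13*tariff + 15 = -141: tariff = (-141 - 15) / -13 = 12.

tariff = 12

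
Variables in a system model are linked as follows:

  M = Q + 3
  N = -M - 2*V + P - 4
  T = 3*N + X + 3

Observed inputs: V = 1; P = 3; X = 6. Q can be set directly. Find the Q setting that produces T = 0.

Substituting into the N equation gives N = -Q - 6.
Substituting into the T equation gives T = -3*Q - 9.
Solve -3*Q - 9 = 0: Q = (0 + 9) / -3 = -3.

Q = -3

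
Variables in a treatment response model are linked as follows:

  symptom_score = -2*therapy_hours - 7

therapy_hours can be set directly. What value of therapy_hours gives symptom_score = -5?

Solve -2*therapy_hours - 7 = -5: therapy_hours = (-5 + 7) / -2 = -1.

therapy_hours = -1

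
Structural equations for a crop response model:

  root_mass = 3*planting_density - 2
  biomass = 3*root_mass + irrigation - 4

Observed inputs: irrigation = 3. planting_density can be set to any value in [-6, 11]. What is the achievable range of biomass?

Substituting into the biomass equation gives biomass = 9*planting_density - 7.
Linear in planting_density, so extremes are at the endpoints: planting_density = -6 gives biomass = -61; planting_density = 11 gives biomass = 92.

-61 to 92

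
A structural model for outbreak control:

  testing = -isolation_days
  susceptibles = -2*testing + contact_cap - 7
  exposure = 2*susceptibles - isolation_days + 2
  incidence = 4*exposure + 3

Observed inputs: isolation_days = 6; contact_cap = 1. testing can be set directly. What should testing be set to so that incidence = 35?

Intervening on testing fixes its value directly, overriding its dependence on isolation_days.
Substituting into the susceptibles equation gives susceptibles = -2*testing - 6.
So exposure = -4*testing - 16.
Substituting into the incidence equation gives incidence = -16*testing - 61.
Solve -16*testing - 61 = 35: testing = (35 + 61) / -16 = -6.

testing = -6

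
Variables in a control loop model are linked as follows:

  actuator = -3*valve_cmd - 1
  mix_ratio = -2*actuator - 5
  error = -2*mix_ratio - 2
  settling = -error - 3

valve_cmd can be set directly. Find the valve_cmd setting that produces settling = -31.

valve_cmd = -2

Substituting into the mix_ratio equation gives mix_ratio = 6*valve_cmd - 3.
Substituting into the error equation gives error = -12*valve_cmd + 4.
This gives settling = 12*valve_cmd - 7.
Solve 12*valve_cmd - 7 = -31: valve_cmd = (-31 + 7) / 12 = -2.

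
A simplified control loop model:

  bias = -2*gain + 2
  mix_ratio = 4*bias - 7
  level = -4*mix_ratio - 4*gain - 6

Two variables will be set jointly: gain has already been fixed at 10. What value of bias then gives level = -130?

bias = 7

With gain held at 10:
Intervening on bias fixes its value directly, overriding its dependence on gain.
Substituting into the level equation gives level = -16*bias - 18.
Solve -16*bias - 18 = -130: bias = (-130 + 18) / -16 = 7.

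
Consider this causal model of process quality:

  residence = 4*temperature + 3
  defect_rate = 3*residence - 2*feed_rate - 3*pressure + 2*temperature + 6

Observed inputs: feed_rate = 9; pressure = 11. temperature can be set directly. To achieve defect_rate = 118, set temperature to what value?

Substituting into the defect_rate equation gives defect_rate = 14*temperature - 36.
Solve 14*temperature - 36 = 118: temperature = (118 + 36) / 14 = 11.

temperature = 11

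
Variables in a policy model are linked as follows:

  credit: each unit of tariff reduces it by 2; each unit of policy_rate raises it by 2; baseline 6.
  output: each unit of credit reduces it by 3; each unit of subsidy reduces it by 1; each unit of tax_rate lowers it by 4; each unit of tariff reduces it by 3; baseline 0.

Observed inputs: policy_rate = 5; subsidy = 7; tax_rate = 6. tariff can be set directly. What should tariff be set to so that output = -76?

Substituting into the credit equation gives credit = -2*tariff + 16.
So output = 3*tariff - 79.
Solve 3*tariff - 79 = -76: tariff = (-76 + 79) / 3 = 1.

tariff = 1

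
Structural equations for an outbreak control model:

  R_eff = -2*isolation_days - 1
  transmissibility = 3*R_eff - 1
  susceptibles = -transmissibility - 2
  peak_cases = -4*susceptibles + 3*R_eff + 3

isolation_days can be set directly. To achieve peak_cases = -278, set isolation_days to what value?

isolation_days = 9

Substituting into the transmissibility equation gives transmissibility = -6*isolation_days - 4.
So susceptibles = 6*isolation_days + 2.
So peak_cases = -30*isolation_days - 8.
Solve -30*isolation_days - 8 = -278: isolation_days = (-278 + 8) / -30 = 9.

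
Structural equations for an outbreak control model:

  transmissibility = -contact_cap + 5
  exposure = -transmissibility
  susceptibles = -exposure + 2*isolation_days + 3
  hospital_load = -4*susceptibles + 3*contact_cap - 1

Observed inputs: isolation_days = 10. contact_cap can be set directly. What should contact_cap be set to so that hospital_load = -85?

contact_cap = 4

Substituting into the exposure equation gives exposure = contact_cap - 5.
Substituting into the susceptibles equation gives susceptibles = -contact_cap + 28.
hospital_load becomes 7*contact_cap - 113.
Solve 7*contact_cap - 113 = -85: contact_cap = (-85 + 113) / 7 = 4.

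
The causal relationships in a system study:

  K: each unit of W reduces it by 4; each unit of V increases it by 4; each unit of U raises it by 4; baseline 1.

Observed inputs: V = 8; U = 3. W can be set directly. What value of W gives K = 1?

Substituting into the K equation gives K = -4*W + 45.
Solve -4*W + 45 = 1: W = (1 - 45) / -4 = 11.

W = 11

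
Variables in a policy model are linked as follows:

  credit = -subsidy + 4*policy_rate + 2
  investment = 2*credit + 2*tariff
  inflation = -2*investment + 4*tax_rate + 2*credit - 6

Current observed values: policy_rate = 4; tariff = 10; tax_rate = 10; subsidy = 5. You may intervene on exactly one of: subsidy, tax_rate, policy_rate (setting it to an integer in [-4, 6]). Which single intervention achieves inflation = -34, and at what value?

Intervening on subsidy: with other inputs at their observed values, inflation = 2*subsidy - 42. Solving for -34 gives subsidy = 4, within [-4, 6].
Intervening on tax_rate: inflation = 4*tax_rate - 72. Reaching -34 requires tax_rate = 19/2, not an integer.
Intervening on policy_rate: inflation = -8*policy_rate. Reaching -34 requires policy_rate = 17/4, not an integer.

set subsidy = 4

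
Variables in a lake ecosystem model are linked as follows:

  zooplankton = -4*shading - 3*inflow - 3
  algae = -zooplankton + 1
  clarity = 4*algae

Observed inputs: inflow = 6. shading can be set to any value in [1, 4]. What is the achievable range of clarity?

Substituting into the zooplankton equation gives zooplankton = -4*shading - 21.
This gives algae = 4*shading + 22.
This gives clarity = 16*shading + 88.
Linear in shading, so extremes are at the endpoints: shading = 1 gives clarity = 104; shading = 4 gives clarity = 152.

104 to 152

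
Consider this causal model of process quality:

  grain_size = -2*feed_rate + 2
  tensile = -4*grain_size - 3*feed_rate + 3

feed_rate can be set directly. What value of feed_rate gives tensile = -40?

feed_rate = -7

Substituting into the tensile equation gives tensile = 5*feed_rate - 5.
Solve 5*feed_rate - 5 = -40: feed_rate = (-40 + 5) / 5 = -7.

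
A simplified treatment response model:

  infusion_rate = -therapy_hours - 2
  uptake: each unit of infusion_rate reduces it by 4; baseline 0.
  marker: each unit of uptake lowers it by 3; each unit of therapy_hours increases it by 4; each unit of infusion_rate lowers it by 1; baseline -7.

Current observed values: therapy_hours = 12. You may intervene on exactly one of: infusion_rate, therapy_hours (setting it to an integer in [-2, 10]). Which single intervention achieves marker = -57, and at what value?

set therapy_hours = 4

Intervening on infusion_rate: marker = 11*infusion_rate + 41. Reaching -57 requires infusion_rate = -98/11, not an integer.
Intervening on therapy_hours: with other inputs at their observed values, marker = -7*therapy_hours - 29. Solving for -57 gives therapy_hours = 4, within [-2, 10].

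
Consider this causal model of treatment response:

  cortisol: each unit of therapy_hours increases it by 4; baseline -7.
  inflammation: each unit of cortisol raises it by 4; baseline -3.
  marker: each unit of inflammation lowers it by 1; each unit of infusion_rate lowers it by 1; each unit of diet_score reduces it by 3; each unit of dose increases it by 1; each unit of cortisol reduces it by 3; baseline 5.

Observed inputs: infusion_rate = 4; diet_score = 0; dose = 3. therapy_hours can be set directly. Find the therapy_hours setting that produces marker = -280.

therapy_hours = 12

Substituting into the inflammation equation gives inflammation = 16*therapy_hours - 31.
Substituting into the marker equation gives marker = -28*therapy_hours + 56.
Solve -28*therapy_hours + 56 = -280: therapy_hours = (-280 - 56) / -28 = 12.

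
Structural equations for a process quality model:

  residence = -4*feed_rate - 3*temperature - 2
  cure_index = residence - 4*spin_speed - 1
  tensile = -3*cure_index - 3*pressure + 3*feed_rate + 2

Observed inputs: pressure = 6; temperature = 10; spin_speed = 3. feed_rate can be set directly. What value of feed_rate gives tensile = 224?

feed_rate = 7

Substituting into the residence equation gives residence = -4*feed_rate - 32.
Substituting into the cure_index equation gives cure_index = -4*feed_rate - 45.
Substituting into the tensile equation gives tensile = 15*feed_rate + 119.
Solve 15*feed_rate + 119 = 224: feed_rate = (224 - 119) / 15 = 7.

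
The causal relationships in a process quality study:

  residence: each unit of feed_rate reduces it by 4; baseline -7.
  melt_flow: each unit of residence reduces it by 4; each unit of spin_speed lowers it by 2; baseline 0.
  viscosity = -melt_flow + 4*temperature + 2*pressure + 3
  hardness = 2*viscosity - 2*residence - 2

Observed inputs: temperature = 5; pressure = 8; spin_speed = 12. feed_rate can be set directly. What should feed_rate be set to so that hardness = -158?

feed_rate = 10

Substituting into the melt_flow equation gives melt_flow = 16*feed_rate + 4.
This gives viscosity = -16*feed_rate + 35.
Substituting into the hardness equation gives hardness = -24*feed_rate + 82.
Solve -24*feed_rate + 82 = -158: feed_rate = (-158 - 82) / -24 = 10.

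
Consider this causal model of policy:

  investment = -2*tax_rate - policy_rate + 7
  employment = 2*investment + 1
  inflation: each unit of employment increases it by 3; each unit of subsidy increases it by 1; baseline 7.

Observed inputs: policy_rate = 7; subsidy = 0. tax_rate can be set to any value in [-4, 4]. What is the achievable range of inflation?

Substituting into the investment equation gives investment = -2*tax_rate.
This gives employment = -4*tax_rate + 1.
This gives inflation = -12*tax_rate + 10.
Linear in tax_rate, so extremes are at the endpoints: tax_rate = -4 gives inflation = 58; tax_rate = 4 gives inflation = -38.

-38 to 58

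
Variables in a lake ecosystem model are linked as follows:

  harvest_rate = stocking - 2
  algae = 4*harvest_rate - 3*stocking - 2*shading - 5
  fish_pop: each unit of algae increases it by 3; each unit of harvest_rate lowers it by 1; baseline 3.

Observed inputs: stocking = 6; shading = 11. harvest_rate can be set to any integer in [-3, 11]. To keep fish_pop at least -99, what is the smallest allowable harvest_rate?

Intervening on harvest_rate fixes its value directly, overriding its dependence on stocking.
Substituting into the algae equation gives algae = 4*harvest_rate - 45.
fish_pop becomes 11*harvest_rate - 132.
Require 11*harvest_rate - 132 ≥ -99, so harvest_rate ≥ 3.
The smallest integer in [-3, 11] satisfying this is 3.

harvest_rate = 3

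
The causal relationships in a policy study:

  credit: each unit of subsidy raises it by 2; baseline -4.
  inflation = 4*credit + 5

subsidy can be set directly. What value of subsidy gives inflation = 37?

subsidy = 6

Substituting into the inflation equation gives inflation = 8*subsidy - 11.
Solve 8*subsidy - 11 = 37: subsidy = (37 + 11) / 8 = 6.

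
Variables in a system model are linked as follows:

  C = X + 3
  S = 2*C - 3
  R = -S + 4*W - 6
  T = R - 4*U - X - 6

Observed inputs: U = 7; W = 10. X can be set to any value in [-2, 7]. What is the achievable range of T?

-24 to 3

Substituting into the S equation gives S = 2*X + 3.
Substituting into the R equation gives R = -2*X + 31.
So T = -3*X - 3.
Linear in X, so extremes are at the endpoints: X = -2 gives T = 3; X = 7 gives T = -24.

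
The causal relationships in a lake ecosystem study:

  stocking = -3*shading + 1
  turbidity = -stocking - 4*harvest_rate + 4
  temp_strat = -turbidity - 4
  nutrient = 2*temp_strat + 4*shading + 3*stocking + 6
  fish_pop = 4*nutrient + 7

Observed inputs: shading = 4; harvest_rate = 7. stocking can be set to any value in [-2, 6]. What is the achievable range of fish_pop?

215 to 375

Intervening on stocking fixes its value directly, overriding its dependence on shading.
Substituting into the turbidity equation gives turbidity = -stocking - 24.
Substituting into the temp_strat equation gives temp_strat = stocking + 20.
This gives nutrient = 5*stocking + 62.
fish_pop becomes 20*stocking + 255.
Linear in stocking, so extremes are at the endpoints: stocking = -2 gives fish_pop = 215; stocking = 6 gives fish_pop = 375.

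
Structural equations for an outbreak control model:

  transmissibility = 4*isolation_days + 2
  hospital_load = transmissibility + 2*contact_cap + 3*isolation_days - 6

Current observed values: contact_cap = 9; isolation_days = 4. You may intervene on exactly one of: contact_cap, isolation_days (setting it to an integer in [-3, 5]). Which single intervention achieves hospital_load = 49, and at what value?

set isolation_days = 5

Intervening on contact_cap: hospital_load = 2*contact_cap + 24. Reaching 49 requires contact_cap = 25/2, not an integer.
Intervening on isolation_days: with other inputs at their observed values, hospital_load = 7*isolation_days + 14. Solving for 49 gives isolation_days = 5, within [-3, 5].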